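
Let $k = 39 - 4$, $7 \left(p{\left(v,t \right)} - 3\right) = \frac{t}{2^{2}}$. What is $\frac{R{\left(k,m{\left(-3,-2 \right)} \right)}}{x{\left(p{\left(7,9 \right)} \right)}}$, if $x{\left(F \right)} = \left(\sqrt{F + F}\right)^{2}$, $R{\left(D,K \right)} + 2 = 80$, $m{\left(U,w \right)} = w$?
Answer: $\frac{364}{31} \approx 11.742$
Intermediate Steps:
$p{\left(v,t \right)} = 3 + \frac{t}{28}$ ($p{\left(v,t \right)} = 3 + \frac{t \frac{1}{2^{2}}}{7} = 3 + \frac{t \frac{1}{4}}{7} = 3 + \frac{\frac{1}{4} t}{7} = 3 + \frac{t}{28}$)
$k = 35$ ($k = 39 - 4 = 35$)
$R{\left(D,K \right)} = 78$ ($R{\left(D,K \right)} = -2 + 80 = 78$)
$x{\left(F \right)} = 2 F$ ($x{\left(F \right)} = \left(\sqrt{2 F}\right)^{2} = \left(\sqrt{2} \sqrt{F}\right)^{2} = 2 F$)
$\frac{R{\left(k,m{\left(-3,-2 \right)} \right)}}{x{\left(p{\left(7,9 \right)} \right)}} = \frac{78}{2 \left(3 + \frac{1}{28} \cdot 9\right)} = \frac{78}{2 \left(3 + \frac{9}{28}\right)} = \frac{78}{2 \cdot \frac{93}{28}} = \frac{78}{\frac{93}{14}} = 78 \cdot \frac{14}{93} = \frac{364}{31}$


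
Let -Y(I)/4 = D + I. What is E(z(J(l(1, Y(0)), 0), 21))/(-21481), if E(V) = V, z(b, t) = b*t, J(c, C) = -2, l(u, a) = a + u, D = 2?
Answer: 42/21481 ≈ 0.0019552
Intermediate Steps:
Y(I) = -8 - 4*I (Y(I) = -4*(2 + I) = -8 - 4*I)
E(z(J(l(1, Y(0)), 0), 21))/(-21481) = -2*21/(-21481) = -42*(-1/21481) = 42/21481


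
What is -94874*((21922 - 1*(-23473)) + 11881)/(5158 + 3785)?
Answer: -1811334408/2981 ≈ -6.0763e+5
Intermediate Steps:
-94874*((21922 - 1*(-23473)) + 11881)/(5158 + 3785) = -94874/(8943/((21922 + 23473) + 11881)) = -94874/(8943/(45395 + 11881)) = -94874/(8943/57276) = -94874/(8943*(1/57276)) = -94874/2981/19092 = -94874*19092/2981 = -1811334408/2981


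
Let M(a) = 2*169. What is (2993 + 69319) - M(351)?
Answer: 71974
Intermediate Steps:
M(a) = 338
(2993 + 69319) - M(351) = (2993 + 69319) - 1*338 = 72312 - 338 = 71974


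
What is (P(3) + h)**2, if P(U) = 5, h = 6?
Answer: 121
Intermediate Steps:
(P(3) + h)**2 = (5 + 6)**2 = 11**2 = 121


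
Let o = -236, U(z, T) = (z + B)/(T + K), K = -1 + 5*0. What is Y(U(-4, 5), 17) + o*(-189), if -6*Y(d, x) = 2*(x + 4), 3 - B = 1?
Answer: 44597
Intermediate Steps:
B = 2 (B = 3 - 1*1 = 3 - 1 = 2)
K = -1 (K = -1 + 0 = -1)
U(z, T) = (2 + z)/(-1 + T) (U(z, T) = (z + 2)/(T - 1) = (2 + z)/(-1 + T))
Y(d, x) = -4/3 - x/3 (Y(d, x) = -(x + 4)/3 = -(4 + x)/3 = -(8 + 2*x)/6 = -4/3 - x/3)
Y(U(-4, 5), 17) + o*(-189) = (-4/3 - ⅓*17) - 236*(-189) = (-4/3 - 17/3) + 44604 = -7 + 44604 = 44597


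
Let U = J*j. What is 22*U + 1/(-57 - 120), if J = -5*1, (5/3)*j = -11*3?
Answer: 385505/177 ≈ 2178.0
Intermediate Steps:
j = -99/5 (j = 3*(-11*3)/5 = (⅗)*(-33) = -99/5 ≈ -19.800)
J = -5
U = 99 (U = -5*(-99/5) = 99)
22*U + 1/(-57 - 120) = 22*99 + 1/(-57 - 120) = 2178 + 1/(-177) = 2178 - 1/177 = 385505/177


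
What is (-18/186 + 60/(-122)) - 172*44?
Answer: -14312201/1891 ≈ -7568.6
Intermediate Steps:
(-18/186 + 60/(-122)) - 172*44 = (-18*1/186 + 60*(-1/122)) - 7568 = (-3/31 - 30/61) - 7568 = -1113/1891 - 7568 = -14312201/1891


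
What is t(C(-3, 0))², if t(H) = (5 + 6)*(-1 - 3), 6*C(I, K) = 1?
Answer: 1936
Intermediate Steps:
C(I, K) = ⅙ (C(I, K) = (⅙)*1 = ⅙)
t(H) = -44 (t(H) = 11*(-4) = -44)
t(C(-3, 0))² = (-44)² = 1936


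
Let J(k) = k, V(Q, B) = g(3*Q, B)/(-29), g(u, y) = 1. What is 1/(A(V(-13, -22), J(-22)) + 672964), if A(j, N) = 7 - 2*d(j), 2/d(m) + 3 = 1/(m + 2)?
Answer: 71/47781055 ≈ 1.4859e-6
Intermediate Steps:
V(Q, B) = -1/29 (V(Q, B) = 1/(-29) = 1*(-1/29) = -1/29)
d(m) = 2/(-3 + 1/(2 + m)) (d(m) = 2/(-3 + 1/(m + 2)) = 2/(-3 + 1/(2 + m)))
A(j, N) = 7 - 4*(-2 - j)/(5 + 3*j)
1/(A(V(-13, -22), J(-22)) + 672964) = 1/((43 + 25*(-1/29))/(5 + 3*(-1/29)) + 672964) = 1/((43 - 25/29)/(5 - 3/29) + 672964) = 1/((1222/29)/(142/29) + 672964) = 1/((29/142)*(1222/29) + 672964) = 1/(611/71 + 672964) = 1/(47781055/71) = 71/47781055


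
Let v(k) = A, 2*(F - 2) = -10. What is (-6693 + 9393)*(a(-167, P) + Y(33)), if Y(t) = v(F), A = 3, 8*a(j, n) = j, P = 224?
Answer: -96525/2 ≈ -48263.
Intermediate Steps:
a(j, n) = j/8
F = -3 (F = 2 + (½)*(-10) = 2 - 5 = -3)
v(k) = 3
Y(t) = 3
(-6693 + 9393)*(a(-167, P) + Y(33)) = (-6693 + 9393)*((⅛)*(-167) + 3) = 2700*(-167/8 + 3) = 2700*(-143/8) = -96525/2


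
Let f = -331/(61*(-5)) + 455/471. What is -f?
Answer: -294676/143655 ≈ -2.0513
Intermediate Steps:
f = 294676/143655 (f = -331/(-305) + 455*(1/471) = -331*(-1/305) + 455/471 = 331/305 + 455/471 = 294676/143655 ≈ 2.0513)
-f = -1*294676/143655 = -294676/143655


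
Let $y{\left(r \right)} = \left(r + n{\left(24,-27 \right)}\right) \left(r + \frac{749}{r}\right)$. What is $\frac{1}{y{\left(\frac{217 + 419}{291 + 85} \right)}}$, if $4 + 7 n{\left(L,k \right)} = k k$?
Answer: $\frac{9834468}{460144931035} \approx 2.1373 \cdot 10^{-5}$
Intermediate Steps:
$n{\left(L,k \right)} = - \frac{4}{7} + \frac{k^{2}}{7}$ ($n{\left(L,k \right)} = - \frac{4}{7} + \frac{k k}{7} = - \frac{4}{7} + \frac{k^{2}}{7}$)
$y{\left(r \right)} = \left(\frac{725}{7} + r\right) \left(r + \frac{749}{r}\right)$ ($y{\left(r \right)} = \left(r - \left(\frac{4}{7} - \frac{\left(-27\right)^{2}}{7}\right)\right) \left(r + \frac{749}{r}\right) = \left(r + \left(- \frac{4}{7} + \frac{1}{7} \cdot 729\right)\right) \left(r + \frac{749}{r}\right) = \left(r + \left(- \frac{4}{7} + \frac{729}{7}\right)\right) \left(r + \frac{749}{r}\right) = \left(r + \frac{725}{7}\right) \left(r + \frac{749}{r}\right) = \left(\frac{725}{7} + r\right) \left(r + \frac{749}{r}\right)$)
$\frac{1}{y{\left(\frac{217 + 419}{291 + 85} \right)}} = \frac{1}{749 + \left(\frac{217 + 419}{291 + 85}\right)^{2} + \frac{77575}{\left(217 + 419\right) \frac{1}{291 + 85}} + \frac{725 \frac{217 + 419}{291 + 85}}{7}} = \frac{1}{749 + \left(\frac{636}{376}\right)^{2} + \frac{77575}{636 \cdot \frac{1}{376}} + \frac{725 \cdot \frac{636}{376}}{7}} = \frac{1}{749 + \left(636 \cdot \frac{1}{376}\right)^{2} + \frac{77575}{636 \cdot \frac{1}{376}} + \frac{725 \cdot 636 \cdot \frac{1}{376}}{7}} = \frac{1}{749 + \left(\frac{159}{94}\right)^{2} + \frac{77575}{\frac{159}{94}} + \frac{725}{7} \cdot \frac{159}{94}} = \frac{1}{749 + \frac{25281}{8836} + 77575 \cdot \frac{94}{159} + \frac{115275}{658}} = \frac{1}{749 + \frac{25281}{8836} + \frac{7292050}{159} + \frac{115275}{658}} = \frac{1}{\frac{460144931035}{9834468}} = \frac{9834468}{460144931035}$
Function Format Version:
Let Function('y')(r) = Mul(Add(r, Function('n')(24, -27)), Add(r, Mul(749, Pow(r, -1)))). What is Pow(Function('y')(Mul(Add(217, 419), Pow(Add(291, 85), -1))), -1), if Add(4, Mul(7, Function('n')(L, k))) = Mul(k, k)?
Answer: Rational(9834468, 460144931035) ≈ 2.1373e-5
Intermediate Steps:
Function('n')(L, k) = Add(Rational(-4, 7), Mul(Rational(1, 7), Pow(k, 2))) (Function('n')(L, k) = Add(Rational(-4, 7), Mul(Rational(1, 7), Mul(k, k))) = Add(Rational(-4, 7), Mul(Rational(1, 7), Pow(k, 2))))
Function('y')(r) = Mul(Add(Rational(725, 7), r), Add(r, Mul(749, Pow(r, -1)))) (Function('y')(r) = Mul(Add(r, Add(Rational(-4, 7), Mul(Rational(1, 7), Pow(-27, 2)))), Add(r, Mul(749, Pow(r, -1)))) = Mul(Add(r, Add(Rational(-4, 7), Mul(Rational(1, 7), 729))), Add(r, Mul(749, Pow(r, -1)))) = Mul(Add(r, Add(Rational(-4, 7), Rational(729, 7))), Add(r, Mul(749, Pow(r, -1)))) = Mul(Add(r, Rational(725, 7)), Add(r, Mul(749, Pow(r, -1)))) = Mul(Add(Rational(725, 7), r), Add(r, Mul(749, Pow(r, -1)))))
Pow(Function('y')(Mul(Add(217, 419), Pow(Add(291, 85), -1))), -1) = Pow(Add(749, Pow(Mul(Add(217, 419), Pow(Add(291, 85), -1)), 2), Mul(77575, Pow(Mul(Add(217, 419), Pow(Add(291, 85), -1)), -1)), Mul(Rational(725, 7), Mul(Add(217, 419), Pow(Add(291, 85), -1)))), -1) = Pow(Add(749, Pow(Mul(636, Pow(376, -1)), 2), Mul(77575, Pow(Mul(636, Pow(376, -1)), -1)), Mul(Rational(725, 7), Mul(636, Pow(376, -1)))), -1) = Pow(Add(749, Pow(Mul(636, Rational(1, 376)), 2), Mul(77575, Pow(Mul(636, Rational(1, 376)), -1)), Mul(Rational(725, 7), Mul(636, Rational(1, 376)))), -1) = Pow(Add(749, Pow(Rational(159, 94), 2), Mul(77575, Pow(Rational(159, 94), -1)), Mul(Rational(725, 7), Rational(159, 94))), -1) = Pow(Add(749, Rational(25281, 8836), Mul(77575, Rational(94, 159)), Rational(115275, 658)), -1) = Pow(Add(749, Rational(25281, 8836), Rational(7292050, 159), Rational(115275, 658)), -1) = Pow(Rational(460144931035, 9834468), -1) = Rational(9834468, 460144931035)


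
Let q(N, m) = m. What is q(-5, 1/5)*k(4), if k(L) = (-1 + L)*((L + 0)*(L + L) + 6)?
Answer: 114/5 ≈ 22.800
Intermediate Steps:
k(L) = (-1 + L)*(6 + 2*L²) (k(L) = (-1 + L)*(L*(2*L) + 6) = (-1 + L)*(2*L² + 6) = (-1 + L)*(6 + 2*L²))
q(-5, 1/5)*k(4) = (1/5)*(-6 - 2*4² + 2*4³ + 6*4) = (1*(⅕))*(-6 - 2*16 + 2*64 + 24) = (-6 - 32 + 128 + 24)/5 = (⅕)*114 = 114/5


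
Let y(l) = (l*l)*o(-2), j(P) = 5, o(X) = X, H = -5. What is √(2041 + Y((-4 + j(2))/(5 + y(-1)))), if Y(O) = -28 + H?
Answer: 2*√502 ≈ 44.811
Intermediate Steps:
y(l) = -2*l² (y(l) = (l*l)*(-2) = l²*(-2) = -2*l²)
Y(O) = -33 (Y(O) = -28 - 5 = -33)
√(2041 + Y((-4 + j(2))/(5 + y(-1)))) = √(2041 - 33) = √2008 = 2*√502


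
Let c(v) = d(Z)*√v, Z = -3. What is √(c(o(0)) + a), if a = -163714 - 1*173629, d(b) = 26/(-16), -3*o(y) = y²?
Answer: I*√337343 ≈ 580.81*I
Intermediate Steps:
o(y) = -y²/3
d(b) = -13/8 (d(b) = 26*(-1/16) = -13/8)
c(v) = -13*√v/8
a = -337343 (a = -163714 - 173629 = -337343)
√(c(o(0)) + a) = √(-13*√(-⅓*0²)/8 - 337343) = √(-13*√(-⅓*0)/8 - 337343) = √(-13*√0/8 - 337343) = √(-13/8*0 - 337343) = √(0 - 337343) = √(-337343) = I*√337343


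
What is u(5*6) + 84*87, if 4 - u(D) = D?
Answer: 7282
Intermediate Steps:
u(D) = 4 - D
u(5*6) + 84*87 = (4 - 5*6) + 84*87 = (4 - 1*30) + 7308 = (4 - 30) + 7308 = -26 + 7308 = 7282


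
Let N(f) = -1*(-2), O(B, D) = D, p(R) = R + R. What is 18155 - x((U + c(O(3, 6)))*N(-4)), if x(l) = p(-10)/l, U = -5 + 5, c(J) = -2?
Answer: 18150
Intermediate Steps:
p(R) = 2*R
U = 0
N(f) = 2
x(l) = -20/l (x(l) = (2*(-10))/l = -20/l)
18155 - x((U + c(O(3, 6)))*N(-4)) = 18155 - (-20)/((0 - 2)*2) = 18155 - (-20)/((-2*2)) = 18155 - (-20)/(-4) = 18155 - (-20)*(-1)/4 = 18155 - 1*5 = 18155 - 5 = 18150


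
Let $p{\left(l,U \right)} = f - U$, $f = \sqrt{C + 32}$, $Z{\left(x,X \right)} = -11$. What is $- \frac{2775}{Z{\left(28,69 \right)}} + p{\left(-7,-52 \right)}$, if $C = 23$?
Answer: $\frac{3347}{11} + \sqrt{55} \approx 311.69$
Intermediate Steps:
$f = \sqrt{55}$ ($f = \sqrt{23 + 32} = \sqrt{55} \approx 7.4162$)
$p{\left(l,U \right)} = \sqrt{55} - U$
$- \frac{2775}{Z{\left(28,69 \right)}} + p{\left(-7,-52 \right)} = - \frac{2775}{-11} + \left(\sqrt{55} - -52\right) = \left(-2775\right) \left(- \frac{1}{11}\right) + \left(\sqrt{55} + 52\right) = \frac{2775}{11} + \left(52 + \sqrt{55}\right) = \frac{3347}{11} + \sqrt{55}$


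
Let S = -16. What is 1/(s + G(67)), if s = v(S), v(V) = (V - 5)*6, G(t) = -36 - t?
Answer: -1/229 ≈ -0.0043668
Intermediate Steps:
v(V) = -30 + 6*V (v(V) = (-5 + V)*6 = -30 + 6*V)
s = -126 (s = -30 + 6*(-16) = -30 - 96 = -126)
1/(s + G(67)) = 1/(-126 + (-36 - 1*67)) = 1/(-126 + (-36 - 67)) = 1/(-126 - 103) = 1/(-229) = -1/229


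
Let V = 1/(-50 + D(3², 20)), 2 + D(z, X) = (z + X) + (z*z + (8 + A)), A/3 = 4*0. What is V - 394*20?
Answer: -520079/66 ≈ -7880.0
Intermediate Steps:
A = 0 (A = 3*(4*0) = 3*0 = 0)
D(z, X) = 6 + X + z + z² (D(z, X) = -2 + ((z + X) + (z*z + (8 + 0))) = -2 + ((X + z) + (z² + 8)) = -2 + ((X + z) + (8 + z²)) = -2 + (8 + X + z + z²) = 6 + X + z + z²)
V = 1/66 (V = 1/(-50 + (6 + 20 + 3² + (3²)²)) = 1/(-50 + (6 + 20 + 9 + 9²)) = 1/(-50 + (6 + 20 + 9 + 81)) = 1/(-50 + 116) = 1/66 ≈ 0.015152)
V - 394*20 = 1/66 - 394*20 = 1/66 - 7880 = -520079/66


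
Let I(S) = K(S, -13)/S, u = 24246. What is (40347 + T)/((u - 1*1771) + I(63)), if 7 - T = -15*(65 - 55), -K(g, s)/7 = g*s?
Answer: 20252/11283 ≈ 1.7949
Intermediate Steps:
K(g, s) = -7*g*s
I(S) = 91 (I(S) = (-7*S*(-13))/S = (91*S)/S = 91)
T = 157 (T = 7 - (-15)*(65 - 55) = 7 - (-15)*10 = 7 - 1*(-150) = 7 + 150 = 157)
(40347 + T)/((u - 1*1771) + I(63)) = (40347 + 157)/((24246 - 1*1771) + 91) = 40504/((24246 - 1771) + 91) = 40504/(22475 + 91) = 40504/22566 = 40504*(1/22566) = 20252/11283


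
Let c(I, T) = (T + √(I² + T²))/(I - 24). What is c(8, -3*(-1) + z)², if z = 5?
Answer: (1 + √2)²/4 ≈ 1.4571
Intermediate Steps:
c(I, T) = (T + √(I² + T²))/(-24 + I)
c(8, -3*(-1) + z)² = (((-3*(-1) + 5) + √(8² + (-3*(-1) + 5)²))/(-24 + 8))² = (((3 + 5) + √(64 + (3 + 5)²))/(-16))² = (-(8 + √(64 + 8²))/16)² = (-(8 + √(64 + 64))/16)² = (-(8 + √128)/16)² = (-(8 + 8*√2)/16)² = (-½ - √2/2)²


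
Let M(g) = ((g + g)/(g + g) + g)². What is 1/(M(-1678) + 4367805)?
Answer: 1/7180134 ≈ 1.3927e-7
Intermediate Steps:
M(g) = (1 + g)² (M(g) = ((2*g)/((2*g)) + g)² = ((2*g)*(1/(2*g)) + g)² = (1 + g)²)
1/(M(-1678) + 4367805) = 1/((1 - 1678)² + 4367805) = 1/((-1677)² + 4367805) = 1/(2812329 + 4367805) = 1/7180134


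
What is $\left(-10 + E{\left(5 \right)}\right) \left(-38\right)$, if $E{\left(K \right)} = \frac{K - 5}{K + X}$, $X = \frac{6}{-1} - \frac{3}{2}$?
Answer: $380$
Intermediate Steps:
$X = - \frac{15}{2}$ ($X = 6 \left(-1\right) - \frac{3}{2} = -6 - \frac{3}{2} = - \frac{15}{2} \approx -7.5$)
$E{\left(K \right)} = \frac{-5 + K}{- \frac{15}{2} + K}$ ($E{\left(K \right)} = \frac{K - 5}{K - \frac{15}{2}} = \frac{-5 + K}{- \frac{15}{2} + K}$)
$\left(-10 + E{\left(5 \right)}\right) \left(-38\right) = \left(-10 + \frac{2 \left(-5 + 5\right)}{-15 + 2 \cdot 5}\right) \left(-38\right) = \left(-10 + 2 \frac{1}{-15 + 10} \cdot 0\right) \left(-38\right) = \left(-10 + 2 \frac{1}{-5} \cdot 0\right) \left(-38\right) = \left(-10 + 2 \left(- \frac{1}{5}\right) 0\right) \left(-38\right) = \left(-10 + 0\right) \left(-38\right) = \left(-10\right) \left(-38\right) = 380$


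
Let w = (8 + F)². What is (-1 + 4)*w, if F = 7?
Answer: 675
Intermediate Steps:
w = 225 (w = (8 + 7)² = 15² = 225)
(-1 + 4)*w = (-1 + 4)*225 = 3*225 = 675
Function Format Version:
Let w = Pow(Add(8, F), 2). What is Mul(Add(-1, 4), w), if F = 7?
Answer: 675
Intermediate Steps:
w = 225 (w = Pow(Add(8, 7), 2) = Pow(15, 2) = 225)
Mul(Add(-1, 4), w) = Mul(Add(-1, 4), 225) = Mul(3, 225) = 675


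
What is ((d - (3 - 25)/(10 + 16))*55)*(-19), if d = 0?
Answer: -11495/13 ≈ -884.23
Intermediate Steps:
((d - (3 - 25)/(10 + 16))*55)*(-19) = ((0 - (3 - 25)/(10 + 16))*55)*(-19) = ((0 - (-22)/26)*55)*(-19) = ((0 - 1*(-11/13))*55)*(-19) = ((0 + 11/13)*55)*(-19) = ((11/13)*55)*(-19) = (605/13)*(-19) = -11495/13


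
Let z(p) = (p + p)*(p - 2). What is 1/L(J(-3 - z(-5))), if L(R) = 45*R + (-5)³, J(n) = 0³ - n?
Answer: 1/3160 ≈ 0.00031646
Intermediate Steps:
z(p) = 2*p*(-2 + p) (z(p) = (2*p)*(-2 + p) = 2*p*(-2 + p))
J(n) = -n (J(n) = 0 - n = -n)
L(R) = -125 + 45*R (L(R) = 45*R - 125 = -125 + 45*R)
1/L(J(-3 - z(-5))) = 1/(-125 + 45*(-(-3 - 2*(-5)*(-2 - 5)))) = 1/(-125 + 45*(-(-3 - 2*(-5)*(-7)))) = 1/(-125 + 45*(-(-3 - 1*70))) = 1/(-125 + 45*(-(-3 - 70))) = 1/(-125 + 45*(-1*(-73))) = 1/(-125 + 45*73) = 1/(-125 + 3285) = 1/3160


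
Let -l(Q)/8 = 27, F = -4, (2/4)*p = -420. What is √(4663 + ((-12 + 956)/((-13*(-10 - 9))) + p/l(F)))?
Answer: √2564598530/741 ≈ 68.343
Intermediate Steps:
p = -840 (p = 2*(-420) = -840)
l(Q) = -216 (l(Q) = -8*27 = -216)
√(4663 + ((-12 + 956)/((-13*(-10 - 9))) + p/l(F))) = √(4663 + ((-12 + 956)/((-13*(-10 - 9))) - 840/(-216))) = √(4663 + (944/((-13*(-19))) - 840*(-1/216))) = √(4663 + (944/247 + 35/9)) = √(4663 + 17141/2223) = √(10382990/2223) = √2564598530/741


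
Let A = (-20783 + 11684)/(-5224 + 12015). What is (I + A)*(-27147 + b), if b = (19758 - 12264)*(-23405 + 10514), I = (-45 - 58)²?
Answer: -6961064346862620/6791 ≈ -1.0250e+12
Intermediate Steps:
A = -9099/6791 ≈ -1.3399
I = 10609 (I = (-103)² = 10609)
b = -96605154 (b = 7494*(-12891) = -96605154)
(I + A)*(-27147 + b) = (10609 - 9099/6791)*(-27147 - 96605154) = (72036620/6791)*(-96632301) = -6961064346862620/6791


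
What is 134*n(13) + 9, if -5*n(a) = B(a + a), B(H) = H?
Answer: -3439/5 ≈ -687.80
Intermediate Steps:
n(a) = -2*a/5 (n(a) = -(a + a)/5 = -2*a/5)
134*n(13) + 9 = 134*(-⅖*13) + 9 = 134*(-26/5) + 9 = -3484/5 + 9 = -3439/5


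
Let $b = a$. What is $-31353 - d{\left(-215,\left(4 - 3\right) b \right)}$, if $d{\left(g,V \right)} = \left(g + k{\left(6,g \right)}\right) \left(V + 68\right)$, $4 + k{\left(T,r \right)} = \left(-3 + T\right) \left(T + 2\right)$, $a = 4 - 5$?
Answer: $-18288$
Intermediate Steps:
$a = -1$ ($a = 4 - 5 = -1$)
$b = -1$
$k{\left(T,r \right)} = -4 + \left(-3 + T\right) \left(2 + T\right)$ ($k{\left(T,r \right)} = -4 + \left(-3 + T\right) \left(T + 2\right) = -4 + \left(-3 + T\right) \left(2 + T\right)$)
$d{\left(g,V \right)} = \left(20 + g\right) \left(68 + V\right)$ ($d{\left(g,V \right)} = \left(g - \left(16 - 36\right)\right) \left(V + 68\right) = \left(g - -20\right) \left(68 + V\right) = \left(g + 20\right) \left(68 + V\right) = \left(20 + g\right) \left(68 + V\right)$)
$-31353 - d{\left(-215,\left(4 - 3\right) b \right)} = -31353 - \left(1360 + 20 \left(4 - 3\right) \left(-1\right) + 68 \left(-215\right) + \left(4 - 3\right) \left(-1\right) \left(-215\right)\right) = -31353 - \left(1360 + 20 \cdot 1 \left(-1\right) - 14620 + 1 \left(-1\right) \left(-215\right)\right) = -31353 - \left(1360 + 20 \left(-1\right) - 14620 - -215\right) = -31353 - \left(1360 - 20 - 14620 + 215\right) = -31353 - -13065 = -31353 + 13065 = -18288$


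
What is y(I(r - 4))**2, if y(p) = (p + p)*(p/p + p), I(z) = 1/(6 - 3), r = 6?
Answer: 64/81 ≈ 0.79012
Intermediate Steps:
I(z) = 1/3
y(p) = 2*p*(1 + p) (y(p) = (2*p)*(1 + p) = 2*p*(1 + p))
y(I(r - 4))**2 = (2*(1/3)*(1 + 1/3))**2 = (2*(1/3)*(4/3))**2 = (8/9)**2 = 64/81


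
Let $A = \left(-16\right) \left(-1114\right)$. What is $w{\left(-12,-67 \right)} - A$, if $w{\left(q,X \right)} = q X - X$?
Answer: $-16953$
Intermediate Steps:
$A = 17824$
$w{\left(q,X \right)} = - X + X q$ ($w{\left(q,X \right)} = X q - X = - X + X q$)
$w{\left(-12,-67 \right)} - A = - 67 \left(-1 - 12\right) - 17824 = \left(-67\right) \left(-13\right) - 17824 = 871 - 17824 = -16953$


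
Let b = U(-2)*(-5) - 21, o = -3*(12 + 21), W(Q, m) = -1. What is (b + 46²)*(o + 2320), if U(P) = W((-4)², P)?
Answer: 4664100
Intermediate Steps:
U(P) = -1
o = -99 (o = -3*33 = -99)
b = -16 (b = -1*(-5) - 21 = 5 - 21 = -16)
(b + 46²)*(o + 2320) = (-16 + 46²)*(-99 + 2320) = (-16 + 2116)*2221 = 2100*2221 = 4664100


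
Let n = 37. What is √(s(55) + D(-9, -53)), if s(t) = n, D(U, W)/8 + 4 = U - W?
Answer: √357 ≈ 18.894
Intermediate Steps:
D(U, W) = -32 - 8*W + 8*U (D(U, W) = -32 + 8*(U - W) = -32 + (-8*W + 8*U) = -32 - 8*W + 8*U)
s(t) = 37
√(s(55) + D(-9, -53)) = √(37 + (-32 - 8*(-53) + 8*(-9))) = √(37 + (-32 + 424 - 72)) = √(37 + 320) = √357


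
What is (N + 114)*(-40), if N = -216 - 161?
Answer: 10520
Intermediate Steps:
N = -377
(N + 114)*(-40) = (-377 + 114)*(-40) = -263*(-40) = 10520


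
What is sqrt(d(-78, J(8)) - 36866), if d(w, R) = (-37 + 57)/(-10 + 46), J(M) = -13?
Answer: I*sqrt(331789)/3 ≈ 192.0*I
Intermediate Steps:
d(w, R) = 5/9 (d(w, R) = 20/36 = 20*(1/36) = 5/9)
sqrt(d(-78, J(8)) - 36866) = sqrt(5/9 - 36866) = sqrt(-331789/9) = I*sqrt(331789)/3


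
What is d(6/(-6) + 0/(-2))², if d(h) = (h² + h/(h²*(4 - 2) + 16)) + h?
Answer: 1/324 ≈ 0.0030864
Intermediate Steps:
d(h) = h + h² + h/(16 + 2*h²) (d(h) = (h² + h/(h²*2 + 16)) + h = (h² + h/(2*h² + 16)) + h = (h² + h/(16 + 2*h²)) + h = h + h² + h/(16 + 2*h²))
d(6/(-6) + 0/(-2))² = ((6/(-6) + 0/(-2))*(17 + 2*(6/(-6) + 0/(-2))² + 2*(6/(-6) + 0/(-2))³ + 16*(6/(-6) + 0/(-2)))/(2*(8 + (6/(-6) + 0/(-2))²)))² = ((6*(-⅙) + 0*(-½))*(17 + 2*(6*(-⅙) + 0*(-½))² + 2*(6*(-⅙) + 0*(-½))³ + 16*(6*(-⅙) + 0*(-½)))/(2*(8 + (6*(-⅙) + 0*(-½))²)))² = ((-1 + 0)*(17 + 2*(-1 + 0)² + 2*(-1 + 0)³ + 16*(-1 + 0))/(2*(8 + (-1 + 0)²)))² = ((½)*(-1)*(17 + 2*(-1)² + 2*(-1)³ + 16*(-1))/(8 + (-1)²))² = ((½)*(-1)*(17 + 2*1 + 2*(-1) - 16)/(8 + 1))² = ((½)*(-1)*(17 + 2 - 2 - 16)/9)² = ((½)*(-1)*(⅑)*1)² = (-1/18)² = 1/324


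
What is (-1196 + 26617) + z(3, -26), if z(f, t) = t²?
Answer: 26097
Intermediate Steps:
(-1196 + 26617) + z(3, -26) = (-1196 + 26617) + (-26)² = 25421 + 676 = 26097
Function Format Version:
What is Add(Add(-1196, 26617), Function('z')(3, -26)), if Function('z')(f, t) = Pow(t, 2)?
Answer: 26097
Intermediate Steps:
Add(Add(-1196, 26617), Function('z')(3, -26)) = Add(Add(-1196, 26617), Pow(-26, 2)) = Add(25421, 676) = 26097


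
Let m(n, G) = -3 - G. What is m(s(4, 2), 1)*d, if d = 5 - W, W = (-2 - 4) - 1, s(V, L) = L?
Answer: -48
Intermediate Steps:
W = -7 (W = -6 - 1 = -7)
d = 12 (d = 5 - 1*(-7) = 5 + 7 = 12)
m(s(4, 2), 1)*d = (-3 - 1*1)*12 = (-3 - 1)*12 = -4*12 = -48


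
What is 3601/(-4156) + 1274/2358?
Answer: -1598207/4899924 ≈ -0.32617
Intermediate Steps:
3601/(-4156) + 1274/2358 = 3601*(-1/4156) + 1274*(1/2358) = -3601/4156 + 637/1179 = -1598207/4899924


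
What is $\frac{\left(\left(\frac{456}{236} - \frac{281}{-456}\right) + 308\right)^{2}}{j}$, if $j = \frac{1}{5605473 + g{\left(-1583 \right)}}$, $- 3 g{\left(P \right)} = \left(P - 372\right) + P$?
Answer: $\frac{1174132933533938148925}{2171475648} \approx 5.4071 \cdot 10^{11}$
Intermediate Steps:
$g{\left(P \right)} = 124 - \frac{2 P}{3}$ ($g{\left(P \right)} = - \frac{\left(P - 372\right) + P}{3} = - \frac{\left(-372 + P\right) + P}{3} = - \frac{-372 + 2 P}{3} = 124 - \frac{2 P}{3}$)
$j = \frac{3}{16819957}$ ($j = \frac{1}{5605473 + \left(124 - - \frac{3166}{3}\right)} = \frac{1}{5605473 + \left(124 + \frac{3166}{3}\right)} = \frac{1}{5605473 + \frac{3538}{3}} = \frac{1}{\frac{16819957}{3}} = \frac{3}{16819957} \approx 1.7836 \cdot 10^{-7}$)
$\frac{\left(\left(\frac{456}{236} - \frac{281}{-456}\right) + 308\right)^{2}}{j} = \frac{\left(\left(\frac{456}{236} - \frac{281}{-456}\right) + 308\right)^{2}}{\frac{3}{16819957}} = \left(\left(456 \cdot \frac{1}{236} - - \frac{281}{456}\right) + 308\right)^{2} \cdot \frac{16819957}{3} = \left(\left(\frac{114}{59} + \frac{281}{456}\right) + 308\right)^{2} \cdot \frac{16819957}{3} = \left(\frac{68563}{26904} + 308\right)^{2} \cdot \frac{16819957}{3} = \left(\frac{8354995}{26904}\right)^{2} \cdot \frac{16819957}{3} = \frac{69805941450025}{723825216} \cdot \frac{16819957}{3} = \frac{1174132933533938148925}{2171475648}$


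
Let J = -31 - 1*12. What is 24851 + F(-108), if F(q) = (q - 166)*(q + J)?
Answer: 66225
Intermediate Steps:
J = -43 (J = -31 - 12 = -43)
F(q) = (-166 + q)*(-43 + q) (F(q) = (q - 166)*(q - 43) = (-166 + q)*(-43 + q))
24851 + F(-108) = 24851 + (7138 + (-108)**2 - 209*(-108)) = 24851 + (7138 + 11664 + 22572) = 24851 + 41374 = 66225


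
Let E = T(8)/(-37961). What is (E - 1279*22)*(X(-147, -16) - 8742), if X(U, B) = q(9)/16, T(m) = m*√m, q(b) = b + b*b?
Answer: 983296479/4 + 139782*√2/37961 ≈ 2.4582e+8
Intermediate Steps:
q(b) = b + b²
T(m) = m^(3/2)
X(U, B) = 45/8 (X(U, B) = (9*(1 + 9))/16 = (9*10)*(1/16) = 90*(1/16) = 45/8)
E = -16*√2/37961 (E = 8^(3/2)/(-37961) = (16*√2)*(-1/37961) = -16*√2/37961 ≈ -0.00059607)
(E - 1279*22)*(X(-147, -16) - 8742) = (-16*√2/37961 - 1279*22)*(45/8 - 8742) = (-16*√2/37961 - 28138)*(-69891/8) = (-28138 - 16*√2/37961)*(-69891/8) = 983296479/4 + 139782*√2/37961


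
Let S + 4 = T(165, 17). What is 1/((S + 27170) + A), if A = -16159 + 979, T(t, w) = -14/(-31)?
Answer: 31/371580 ≈ 8.3428e-5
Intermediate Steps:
T(t, w) = 14/31 (T(t, w) = -14*(-1/31) = 14/31)
S = -110/31 (S = -4 + 14/31 = -110/31 ≈ -3.5484)
A = -15180
1/((S + 27170) + A) = 1/((-110/31 + 27170) - 15180) = 1/(842160/31 - 15180) = 1/(371580/31) = 31/371580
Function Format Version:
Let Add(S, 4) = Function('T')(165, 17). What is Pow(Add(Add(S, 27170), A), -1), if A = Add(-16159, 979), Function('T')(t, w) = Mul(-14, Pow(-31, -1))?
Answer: Rational(31, 371580) ≈ 8.3428e-5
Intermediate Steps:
Function('T')(t, w) = Rational(14, 31) (Function('T')(t, w) = Mul(-14, Rational(-1, 31)) = Rational(14, 31))
S = Rational(-110, 31) (S = Add(-4, Rational(14, 31)) = Rational(-110, 31) ≈ -3.5484)
A = -15180
Pow(Add(Add(S, 27170), A), -1) = Pow(Add(Add(Rational(-110, 31), 27170), -15180), -1) = Pow(Add(Rational(842160, 31), -15180), -1) = Pow(Rational(371580, 31), -1) = Rational(31, 371580)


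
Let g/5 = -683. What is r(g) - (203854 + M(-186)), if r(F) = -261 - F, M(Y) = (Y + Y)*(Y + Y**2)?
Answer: 12599820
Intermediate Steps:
g = -3415 (g = 5*(-683) = -3415)
M(Y) = 2*Y*(Y + Y**2) (M(Y) = (2*Y)*(Y + Y**2) = 2*Y*(Y + Y**2))
r(g) - (203854 + M(-186)) = (-261 - 1*(-3415)) - (203854 + 2*(-186)**2*(1 - 186)) = (-261 + 3415) - (203854 + 2*34596*(-185)) = 3154 - (203854 - 12800520) = 3154 - 1*(-12596666) = 3154 + 12596666 = 12599820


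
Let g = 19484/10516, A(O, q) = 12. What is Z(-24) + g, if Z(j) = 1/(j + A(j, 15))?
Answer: 55823/31548 ≈ 1.7695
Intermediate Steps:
g = 4871/2629 (g = 19484*(1/10516) = 4871/2629 ≈ 1.8528)
Z(j) = 1/(12 + j) (Z(j) = 1/(j + 12) = 1/(12 + j))
Z(-24) + g = 1/(12 - 24) + 4871/2629 = 1/(-12) + 4871/2629 = -1/12 + 4871/2629 = 55823/31548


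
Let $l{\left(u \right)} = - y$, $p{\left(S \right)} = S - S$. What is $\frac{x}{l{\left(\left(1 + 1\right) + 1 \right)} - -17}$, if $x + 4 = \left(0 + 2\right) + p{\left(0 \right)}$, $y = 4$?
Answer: $- \frac{2}{13} \approx -0.15385$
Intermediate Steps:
$p{\left(S \right)} = 0$
$x = -2$ ($x = -4 + \left(\left(0 + 2\right) + 0\right) = -4 + \left(2 + 0\right) = -4 + 2 = -2$)
$l{\left(u \right)} = -4$ ($l{\left(u \right)} = \left(-1\right) 4 = -4$)
$\frac{x}{l{\left(\left(1 + 1\right) + 1 \right)} - -17} = \frac{1}{-4 - -17} \left(-2\right) = \frac{1}{-4 + 17} \left(-2\right) = \frac{1}{13} \left(-2\right) = - \frac{2}{13}$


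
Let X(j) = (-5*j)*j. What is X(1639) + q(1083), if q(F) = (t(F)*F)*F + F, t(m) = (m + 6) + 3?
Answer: 1267364266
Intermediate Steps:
t(m) = 9 + m (t(m) = (6 + m) + 3 = 9 + m)
X(j) = -5*j**2
q(F) = F + F**2*(9 + F) (q(F) = ((9 + F)*F)*F + F = (F*(9 + F))*F + F = F**2*(9 + F) + F = F + F**2*(9 + F))
X(1639) + q(1083) = -5*1639**2 + 1083*(1 + 1083*(9 + 1083)) = -5*2686321 + 1083*(1 + 1083*1092) = -13431605 + 1083*(1 + 1182636) = -13431605 + 1083*1182637 = -13431605 + 1280795871 = 1267364266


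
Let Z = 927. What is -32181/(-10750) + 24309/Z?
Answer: 32350393/1107250 ≈ 29.217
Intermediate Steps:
-32181/(-10750) + 24309/Z = -32181/(-10750) + 24309/927 = -32181*(-1/10750) + 24309*(1/927) = 32181/10750 + 2701/103 = 32350393/1107250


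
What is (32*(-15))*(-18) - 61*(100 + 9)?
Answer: 1991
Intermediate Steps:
(32*(-15))*(-18) - 61*(100 + 9) = -480*(-18) - 61*109 = 8640 - 6649 = 1991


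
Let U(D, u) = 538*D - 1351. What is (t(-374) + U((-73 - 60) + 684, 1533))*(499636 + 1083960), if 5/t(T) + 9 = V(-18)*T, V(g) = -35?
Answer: 6112732901014992/13081 ≈ 4.6730e+11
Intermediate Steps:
U(D, u) = -1351 + 538*D
t(T) = 5/(-9 - 35*T)
(t(-374) + U((-73 - 60) + 684, 1533))*(499636 + 1083960) = (5/(-9 - 35*(-374)) + (-1351 + 538*((-73 - 60) + 684)))*(499636 + 1083960) = (5/(-9 + 13090) + (-1351 + 538*(-133 + 684)))*1583596 = (5/13081 + (-1351 + 538*551))*1583596 = (5*(1/13081) + (-1351 + 296438))*1583596 = (5/13081 + 295087)*1583596 = (3860033052/13081)*1583596 = 6112732901014992/13081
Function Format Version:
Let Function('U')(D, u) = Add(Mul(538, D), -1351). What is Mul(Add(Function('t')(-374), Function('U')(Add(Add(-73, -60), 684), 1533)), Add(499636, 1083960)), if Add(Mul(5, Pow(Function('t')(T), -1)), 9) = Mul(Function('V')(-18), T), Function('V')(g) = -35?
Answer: Rational(6112732901014992, 13081) ≈ 4.6730e+11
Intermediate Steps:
Function('U')(D, u) = Add(-1351, Mul(538, D))
Function('t')(T) = Mul(5, Pow(Add(-9, Mul(-35, T)), -1))
Mul(Add(Function('t')(-374), Function('U')(Add(Add(-73, -60), 684), 1533)), Add(499636, 1083960)) = Mul(Add(Mul(5, Pow(Add(-9, Mul(-35, -374)), -1)), Add(-1351, Mul(538, Add(Add(-73, -60), 684)))), Add(499636, 1083960)) = Mul(Add(Mul(5, Pow(Add(-9, 13090), -1)), Add(-1351, Mul(538, Add(-133, 684)))), 1583596) = Mul(Add(Mul(5, Pow(13081, -1)), Add(-1351, Mul(538, 551))), 1583596) = Mul(Add(Mul(5, Rational(1, 13081)), Add(-1351, 296438)), 1583596) = Mul(Add(Rational(5, 13081), 295087), 1583596) = Mul(Rational(3860033052, 13081), 1583596) = Rational(6112732901014992, 13081)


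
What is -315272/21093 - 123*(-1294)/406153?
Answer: -124691464550/8566985229 ≈ -14.555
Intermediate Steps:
-315272/21093 - 123*(-1294)/406153 = -315272*1/21093 + 159162*(1/406153) = -315272/21093 + 159162/406153 = -124691464550/8566985229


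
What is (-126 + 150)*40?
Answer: 960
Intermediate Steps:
(-126 + 150)*40 = 24*40 = 960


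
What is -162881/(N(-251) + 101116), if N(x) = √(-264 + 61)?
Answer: -16469875196/10224445659 + 162881*I*√203/10224445659 ≈ -1.6108 + 0.00022698*I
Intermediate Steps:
N(x) = I*√203 (N(x) = √(-203) = I*√203)
-162881/(N(-251) + 101116) = -162881/(I*√203 + 101116) = -162881/(101116 + I*√203)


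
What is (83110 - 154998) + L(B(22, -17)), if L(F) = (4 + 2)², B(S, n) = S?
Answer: -71852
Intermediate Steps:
L(F) = 36 (L(F) = 6² = 36)
(83110 - 154998) + L(B(22, -17)) = (83110 - 154998) + 36 = -71888 + 36 = -71852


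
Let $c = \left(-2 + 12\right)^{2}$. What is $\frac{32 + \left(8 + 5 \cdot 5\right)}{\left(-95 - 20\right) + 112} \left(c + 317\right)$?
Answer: $-9035$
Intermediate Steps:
$c = 100$ ($c = 10^{2} = 100$)
$\frac{32 + \left(8 + 5 \cdot 5\right)}{\left(-95 - 20\right) + 112} \left(c + 317\right) = \frac{32 + \left(8 + 5 \cdot 5\right)}{\left(-95 - 20\right) + 112} \left(100 + 317\right) = \frac{32 + \left(8 + 25\right)}{\left(-95 - 20\right) + 112} \cdot 417 = \frac{32 + 33}{-115 + 112} \cdot 417 = \frac{65}{-3} \cdot 417 = 65 \left(- \frac{1}{3}\right) 417 = \left(- \frac{65}{3}\right) 417 = -9035$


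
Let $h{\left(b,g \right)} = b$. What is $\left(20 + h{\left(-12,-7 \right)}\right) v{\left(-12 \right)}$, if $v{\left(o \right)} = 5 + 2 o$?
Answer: $-152$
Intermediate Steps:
$\left(20 + h{\left(-12,-7 \right)}\right) v{\left(-12 \right)} = \left(20 - 12\right) \left(5 + 2 \left(-12\right)\right) = 8 \left(5 - 24\right) = 8 \left(-19\right) = -152$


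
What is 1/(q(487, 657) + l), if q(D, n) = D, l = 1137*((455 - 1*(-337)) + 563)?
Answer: 1/1541122 ≈ 6.4888e-7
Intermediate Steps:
l = 1540635 (l = 1137*((455 + 337) + 563) = 1137*(792 + 563) = 1137*1355 = 1540635)
1/(q(487, 657) + l) = 1/(487 + 1540635) = 1/1541122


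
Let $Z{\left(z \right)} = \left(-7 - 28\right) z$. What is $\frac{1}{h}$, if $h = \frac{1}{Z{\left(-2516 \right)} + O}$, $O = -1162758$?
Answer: $-1074698$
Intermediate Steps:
$Z{\left(z \right)} = - 35 z$
$h = - \frac{1}{1074698}$ ($h = \frac{1}{\left(-35\right) \left(-2516\right) - 1162758} = \frac{1}{88060 - 1162758} = \frac{1}{-1074698} = - \frac{1}{1074698} \approx -9.3049 \cdot 10^{-7}$)
$\frac{1}{h} = \frac{1}{- \frac{1}{1074698}} = -1074698$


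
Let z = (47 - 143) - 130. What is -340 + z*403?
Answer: -91418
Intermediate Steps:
z = -226 (z = -96 - 130 = -226)
-340 + z*403 = -340 - 226*403 = -340 - 91078 = -91418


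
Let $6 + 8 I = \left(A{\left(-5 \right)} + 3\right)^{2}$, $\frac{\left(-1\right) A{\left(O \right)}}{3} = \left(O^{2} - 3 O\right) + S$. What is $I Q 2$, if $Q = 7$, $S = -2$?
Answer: $\frac{86205}{4} \approx 21551.0$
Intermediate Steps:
$A{\left(O \right)} = 6 - 3 O^{2} + 9 O$ ($A{\left(O \right)} = - 3 \left(\left(O^{2} - 3 O\right) - 2\right) = - 3 \left(-2 + O^{2} - 3 O\right) = 6 - 3 O^{2} + 9 O$)
$I = \frac{12315}{8}$ ($I = - \frac{3}{4} + \frac{\left(\left(6 - 3 \left(-5\right)^{2} + 9 \left(-5\right)\right) + 3\right)^{2}}{8} = - \frac{3}{4} + \frac{\left(\left(6 - 75 - 45\right) + 3\right)^{2}}{8} = - \frac{3}{4} + \frac{\left(-114 + 3\right)^{2}}{8} = - \frac{3}{4} + \frac{\left(-111\right)^{2}}{8} = - \frac{3}{4} + \frac{1}{8} \cdot 12321 = - \frac{3}{4} + \frac{12321}{8} = \frac{12315}{8} \approx 1539.4$)
$I Q 2 = \frac{12315}{8} \cdot 7 \cdot 2 = \frac{86205}{8} \cdot 2 = \frac{86205}{4}$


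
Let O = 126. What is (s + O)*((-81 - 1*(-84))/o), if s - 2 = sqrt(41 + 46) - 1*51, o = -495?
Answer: -7/15 - sqrt(87)/165 ≈ -0.52320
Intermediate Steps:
s = -49 + sqrt(87) (s = 2 + (sqrt(41 + 46) - 1*51) = 2 + (sqrt(87) - 51) = 2 + (-51 + sqrt(87)) = -49 + sqrt(87) ≈ -39.673)
(s + O)*((-81 - 1*(-84))/o) = ((-49 + sqrt(87)) + 126)*((-81 - 1*(-84))/(-495)) = (77 + sqrt(87))*((-81 + 84)*(-1/495)) = (77 + sqrt(87))*(3*(-1/495)) = (77 + sqrt(87))*(-1/165) = -7/15 - sqrt(87)/165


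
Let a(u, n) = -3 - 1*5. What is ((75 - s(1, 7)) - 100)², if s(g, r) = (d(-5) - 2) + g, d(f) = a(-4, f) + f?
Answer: 121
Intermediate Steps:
a(u, n) = -8 (a(u, n) = -3 - 5 = -8)
d(f) = -8 + f
s(g, r) = -15 + g (s(g, r) = ((-8 - 5) - 2) + g = (-13 - 2) + g = -15 + g)
((75 - s(1, 7)) - 100)² = ((75 - (-15 + 1)) - 100)² = ((75 - 1*(-14)) - 100)² = ((75 + 14) - 100)² = (89 - 100)² = (-11)² = 121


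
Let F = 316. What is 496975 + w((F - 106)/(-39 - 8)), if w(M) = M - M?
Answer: 496975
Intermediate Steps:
w(M) = 0
496975 + w((F - 106)/(-39 - 8)) = 496975 + 0 = 496975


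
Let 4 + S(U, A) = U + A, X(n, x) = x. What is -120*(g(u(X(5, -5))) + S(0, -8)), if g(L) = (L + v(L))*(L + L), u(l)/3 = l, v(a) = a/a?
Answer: -48960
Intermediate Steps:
S(U, A) = -4 + A + U (S(U, A) = -4 + (U + A) = -4 + (A + U) = -4 + A + U)
v(a) = 1
u(l) = 3*l
g(L) = 2*L*(1 + L) (g(L) = (L + 1)*(L + L) = (1 + L)*(2*L) = 2*L*(1 + L))
-120*(g(u(X(5, -5))) + S(0, -8)) = -120*(2*(3*(-5))*(1 + 3*(-5)) + (-4 - 8 + 0)) = -120*(2*(-15)*(1 - 15) - 12) = -120*(2*(-15)*(-14) - 12) = -120*(420 - 12) = -120*408 = -48960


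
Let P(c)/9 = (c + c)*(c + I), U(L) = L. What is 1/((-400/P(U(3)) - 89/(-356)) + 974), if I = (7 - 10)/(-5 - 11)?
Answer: 5508/5353369 ≈ 0.0010289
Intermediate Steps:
I = 3/16 (I = -3/(-16) = -3*(-1/16) = 3/16 ≈ 0.18750)
P(c) = 18*c*(3/16 + c) (P(c) = 9*((c + c)*(c + 3/16)) = 9*((2*c)*(3/16 + c)) = 9*(2*c*(3/16 + c)) = 18*c*(3/16 + c))
1/((-400/P(U(3)) - 89/(-356)) + 974) = 1/((-400*8/(27*(3 + 16*3)) - 89/(-356)) + 974) = 1/((-400*8/(27*(3 + 48)) - 89*(-1/356)) + 974) = 1/((-400/((9/8)*3*51) + 1/4) + 974) = 1/((-400/1377/8 + 1/4) + 974) = 1/((-400*8/1377 + 1/4) + 974) = 1/((-3200/1377 + 1/4) + 974) = 1/(-11423/5508 + 974) = 1/(5353369/5508) = 5508/5353369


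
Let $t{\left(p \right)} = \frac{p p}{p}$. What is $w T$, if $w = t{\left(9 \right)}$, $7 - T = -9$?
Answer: $144$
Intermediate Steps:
$T = 16$ ($T = 7 - -9 = 7 + 9 = 16$)
$t{\left(p \right)} = p$ ($t{\left(p \right)} = \frac{p^{2}}{p} = p$)
$w = 9$
$w T = 9 \cdot 16 = 144$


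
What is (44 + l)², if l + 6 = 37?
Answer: 5625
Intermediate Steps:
l = 31 (l = -6 + 37 = 31)
(44 + l)² = (44 + 31)² = 75² = 5625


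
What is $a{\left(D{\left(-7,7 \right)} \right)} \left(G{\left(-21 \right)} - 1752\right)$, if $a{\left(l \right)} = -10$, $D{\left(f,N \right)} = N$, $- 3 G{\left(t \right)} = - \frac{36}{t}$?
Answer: $\frac{122680}{7} \approx 17526.0$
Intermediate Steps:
$G{\left(t \right)} = \frac{12}{t}$ ($G{\left(t \right)} = - \frac{\left(-1\right) \frac{36}{t}}{3} = - \frac{\left(-36\right) \frac{1}{t}}{3} = \frac{12}{t}$)
$a{\left(D{\left(-7,7 \right)} \right)} \left(G{\left(-21 \right)} - 1752\right) = - 10 \left(\frac{12}{-21} - 1752\right) = - 10 \left(12 \left(- \frac{1}{21}\right) - 1752\right) = - 10 \left(- \frac{4}{7} - 1752\right) = \left(-10\right) \left(- \frac{12268}{7}\right) = \frac{122680}{7}$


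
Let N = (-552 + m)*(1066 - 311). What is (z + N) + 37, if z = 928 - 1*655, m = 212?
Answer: -256390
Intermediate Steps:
N = -256700 (N = (-552 + 212)*(1066 - 311) = -340*755 = -256700)
z = 273 (z = 928 - 655 = 273)
(z + N) + 37 = (273 - 256700) + 37 = -256427 + 37 = -256390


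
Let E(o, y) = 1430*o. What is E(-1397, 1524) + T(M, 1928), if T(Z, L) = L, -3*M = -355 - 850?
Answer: -1995782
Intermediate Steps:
M = 1205/3 (M = -(-355 - 850)/3 = -⅓*(-1205) = 1205/3 ≈ 401.67)
E(-1397, 1524) + T(M, 1928) = 1430*(-1397) + 1928 = -1997710 + 1928 = -1995782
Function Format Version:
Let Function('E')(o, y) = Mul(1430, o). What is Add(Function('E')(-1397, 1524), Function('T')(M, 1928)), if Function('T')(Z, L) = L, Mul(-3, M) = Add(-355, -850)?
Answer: -1995782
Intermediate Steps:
M = Rational(1205, 3) (M = Mul(Rational(-1, 3), Add(-355, -850)) = Mul(Rational(-1, 3), -1205) = Rational(1205, 3) ≈ 401.67)
Add(Function('E')(-1397, 1524), Function('T')(M, 1928)) = Add(Mul(1430, -1397), 1928) = Add(-1997710, 1928) = -1995782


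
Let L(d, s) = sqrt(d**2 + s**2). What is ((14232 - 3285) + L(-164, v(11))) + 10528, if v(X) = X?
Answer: 21475 + sqrt(27017) ≈ 21639.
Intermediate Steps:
((14232 - 3285) + L(-164, v(11))) + 10528 = ((14232 - 3285) + sqrt((-164)**2 + 11**2)) + 10528 = (10947 + sqrt(26896 + 121)) + 10528 = (10947 + sqrt(27017)) + 10528 = 21475 + sqrt(27017)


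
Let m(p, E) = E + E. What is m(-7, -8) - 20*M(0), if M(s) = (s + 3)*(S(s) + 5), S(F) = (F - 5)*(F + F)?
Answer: -316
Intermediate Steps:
m(p, E) = 2*E
S(F) = 2*F*(-5 + F) (S(F) = (-5 + F)*(2*F) = 2*F*(-5 + F))
M(s) = (3 + s)*(5 + 2*s*(-5 + s)) (M(s) = (s + 3)*(2*s*(-5 + s) + 5) = (3 + s)*(5 + 2*s*(-5 + s)))
m(-7, -8) - 20*M(0) = 2*(-8) - 20*(15 - 25*0 - 4*0**2 + 2*0**3) = -16 - 20*(15 + 0 - 4*0 + 2*0) = -16 - 20*(15 + 0 + 0 + 0) = -16 - 20*15 = -16 - 300 = -316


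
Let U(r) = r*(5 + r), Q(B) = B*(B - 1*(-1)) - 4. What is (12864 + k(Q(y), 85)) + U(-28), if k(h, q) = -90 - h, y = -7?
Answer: 13380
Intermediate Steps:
Q(B) = -4 + B*(1 + B) (Q(B) = B*(B + 1) - 4 = B*(1 + B) - 4 = -4 + B*(1 + B))
(12864 + k(Q(y), 85)) + U(-28) = (12864 + (-90 - (-4 - 7 + (-7)²))) - 28*(5 - 28) = (12864 + (-90 - (-4 - 7 + 49))) - 28*(-23) = (12864 + (-90 - 1*38)) + 644 = (12864 + (-90 - 38)) + 644 = (12864 - 128) + 644 = 12736 + 644 = 13380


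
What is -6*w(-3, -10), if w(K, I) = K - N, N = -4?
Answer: -6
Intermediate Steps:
w(K, I) = 4 + K (w(K, I) = K - 1*(-4) = K + 4 = 4 + K)
-6*w(-3, -10) = -6*(4 - 3) = -6*1 = -6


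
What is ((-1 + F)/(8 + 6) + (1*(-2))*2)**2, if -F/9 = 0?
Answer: 3249/196 ≈ 16.577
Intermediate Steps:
F = 0 (F = -9*0 = 0)
((-1 + F)/(8 + 6) + (1*(-2))*2)**2 = ((-1 + 0)/(8 + 6) + (1*(-2))*2)**2 = (-1/14 - 2*2)**2 = (-1*1/14 - 4)**2 = (-1/14 - 4)**2 = (-57/14)**2 = 3249/196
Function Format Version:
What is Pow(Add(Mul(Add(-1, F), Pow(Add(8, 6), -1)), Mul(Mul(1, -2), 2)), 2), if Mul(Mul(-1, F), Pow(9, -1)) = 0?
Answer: Rational(3249, 196) ≈ 16.577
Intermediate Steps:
F = 0 (F = Mul(-9, 0) = 0)
Pow(Add(Mul(Add(-1, F), Pow(Add(8, 6), -1)), Mul(Mul(1, -2), 2)), 2) = Pow(Add(Mul(Add(-1, 0), Pow(Add(8, 6), -1)), Mul(Mul(1, -2), 2)), 2) = Pow(Add(Mul(-1, Pow(14, -1)), Mul(-2, 2)), 2) = Pow(Add(Mul(-1, Rational(1, 14)), -4), 2) = Pow(Add(Rational(-1, 14), -4), 2) = Pow(Rational(-57, 14), 2) = Rational(3249, 196)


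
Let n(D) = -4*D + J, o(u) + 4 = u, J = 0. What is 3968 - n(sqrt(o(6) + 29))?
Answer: 3968 + 4*sqrt(31) ≈ 3990.3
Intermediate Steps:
o(u) = -4 + u
n(D) = -4*D (n(D) = -4*D + 0 = -4*D)
3968 - n(sqrt(o(6) + 29)) = 3968 - (-4)*sqrt((-4 + 6) + 29) = 3968 - (-4)*sqrt(2 + 29) = 3968 - (-4)*sqrt(31) = 3968 + 4*sqrt(31)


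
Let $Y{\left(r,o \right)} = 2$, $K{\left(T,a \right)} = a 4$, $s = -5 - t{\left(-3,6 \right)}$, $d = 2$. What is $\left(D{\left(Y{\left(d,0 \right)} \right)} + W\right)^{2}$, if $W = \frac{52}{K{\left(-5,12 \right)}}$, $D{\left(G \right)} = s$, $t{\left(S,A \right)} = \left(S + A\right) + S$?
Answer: $\frac{2209}{144} \approx 15.34$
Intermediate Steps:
$t{\left(S,A \right)} = A + 2 S$ ($t{\left(S,A \right)} = \left(A + S\right) + S = A + 2 S$)
$s = -5$ ($s = -5 - \left(6 + 2 \left(-3\right)\right) = -5 - \left(6 - 6\right) = -5 - 0 = -5 + 0 = -5$)
$K{\left(T,a \right)} = 4 a$
$D{\left(G \right)} = -5$
$W = \frac{13}{12}$ ($W = \frac{52}{4 \cdot 12} = \frac{52}{48} = 52 \cdot \frac{1}{48} = \frac{13}{12} \approx 1.0833$)
$\left(D{\left(Y{\left(d,0 \right)} \right)} + W\right)^{2} = \left(-5 + \frac{13}{12}\right)^{2} = \left(- \frac{47}{12}\right)^{2} = \frac{2209}{144}$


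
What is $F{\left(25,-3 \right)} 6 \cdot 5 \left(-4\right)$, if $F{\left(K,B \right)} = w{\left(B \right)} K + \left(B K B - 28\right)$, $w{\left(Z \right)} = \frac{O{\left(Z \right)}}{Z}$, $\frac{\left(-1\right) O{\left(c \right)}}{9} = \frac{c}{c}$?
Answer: $-32640$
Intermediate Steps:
$O{\left(c \right)} = -9$ ($O{\left(c \right)} = - 9 \frac{c}{c} = \left(-9\right) 1 = -9$)
$w{\left(Z \right)} = - \frac{9}{Z}$
$F{\left(K,B \right)} = -28 + K B^{2} - \frac{9 K}{B}$ ($F{\left(K,B \right)} = - \frac{9}{B} K + \left(B K B - 28\right) = - \frac{9 K}{B} + \left(K B^{2} - 28\right) = - \frac{9 K}{B} + \left(-28 + K B^{2}\right) = -28 + K B^{2} - \frac{9 K}{B}$)
$F{\left(25,-3 \right)} 6 \cdot 5 \left(-4\right) = \left(-28 + 25 \left(-3\right)^{2} - \frac{225}{-3}\right) 6 \cdot 5 \left(-4\right) = \left(-28 + 25 \cdot 9 - 225 \left(- \frac{1}{3}\right)\right) 30 \left(-4\right) = \left(-28 + 225 + 75\right) \left(-120\right) = 272 \left(-120\right) = -32640$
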